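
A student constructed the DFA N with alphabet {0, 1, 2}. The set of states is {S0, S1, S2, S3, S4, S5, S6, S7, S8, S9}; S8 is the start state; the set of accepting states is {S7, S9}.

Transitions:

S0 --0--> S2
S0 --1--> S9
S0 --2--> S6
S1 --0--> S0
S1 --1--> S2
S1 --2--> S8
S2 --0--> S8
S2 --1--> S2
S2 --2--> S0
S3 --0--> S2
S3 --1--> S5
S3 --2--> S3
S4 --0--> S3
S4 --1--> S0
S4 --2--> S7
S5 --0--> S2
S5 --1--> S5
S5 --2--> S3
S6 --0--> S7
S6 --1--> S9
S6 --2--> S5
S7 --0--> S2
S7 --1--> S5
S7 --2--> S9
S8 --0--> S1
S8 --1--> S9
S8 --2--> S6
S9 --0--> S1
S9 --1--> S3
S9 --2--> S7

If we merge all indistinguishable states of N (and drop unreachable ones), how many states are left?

Reachable states from the start: {S0,S1,S2,S3,S5,S6,S7,S8,S9}. Unreachable: {S4} — drop them.
Start with accepting vs non-accepting: {S7,S9} | {S0,S1,S2,S3,S5,S6,S8}.
Split {S0,S1,S2,S3,S5,S6,S8} by δ(·,0) → {S0,S1,S2,S3,S5,S8} and {S6}.
On input 1, block {S0,S1,S2,S3,S5,S8} splits into {S1,S2,S3,S5} and {S0,S8}.
On input 0, block {S1,S2,S3,S5} splits into {S1,S2} and {S3,S5}.
Stable partition: {S7,S9} | {S1,S2} | {S6} | {S0,S8} | {S3,S5} — 5 equivalence classes.

5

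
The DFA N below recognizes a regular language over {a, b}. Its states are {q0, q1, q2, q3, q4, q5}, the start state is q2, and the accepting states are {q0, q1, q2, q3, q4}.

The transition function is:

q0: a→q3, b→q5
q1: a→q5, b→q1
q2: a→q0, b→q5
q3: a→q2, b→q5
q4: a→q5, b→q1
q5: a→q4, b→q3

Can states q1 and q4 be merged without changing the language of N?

Start with accepting vs non-accepting: {q0,q1,q2,q3,q4} | {q5}.
Split {q0,q1,q2,q3,q4} by δ(·,a) → {q0,q2,q3} and {q1,q4}.
The partition is now stable with 3 blocks: {q0,q2,q3} | {q5} | {q1,q4}.
q1 and q4 lie in the same block of the stable partition, so they are equivalent — no string distinguishes them.

Yes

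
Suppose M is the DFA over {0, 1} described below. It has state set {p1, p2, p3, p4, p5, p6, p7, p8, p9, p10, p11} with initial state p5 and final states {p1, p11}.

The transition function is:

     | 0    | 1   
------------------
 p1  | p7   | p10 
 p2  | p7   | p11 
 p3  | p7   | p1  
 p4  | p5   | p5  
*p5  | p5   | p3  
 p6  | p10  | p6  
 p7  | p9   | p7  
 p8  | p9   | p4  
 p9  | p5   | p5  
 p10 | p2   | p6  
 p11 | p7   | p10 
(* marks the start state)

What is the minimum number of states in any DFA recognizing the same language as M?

7

Reachable states from the start: {p1,p2,p3,p5,p6,p7,p9,p10,p11}. Unreachable: {p4,p8} — drop them.
P0 = {p1,p11} | {p2,p3,p5,p6,p7,p9,p10}.
On input 1, block {p2,p3,p5,p6,p7,p9,p10} splits into {p5,p6,p7,p9,p10} and {p2,p3}.
Split {p5,p6,p7,p9,p10} by δ(·,0) → {p5,p6,p7,p9} and {p10}.
Split {p5,p6,p7,p9} by δ(·,0) → {p5,p7,p9} and {p6}.
Split {p5,p7,p9} by δ(·,1) → {p7,p9} and {p5}.
On input 0, block {p7,p9} splits into {p7} and {p9}.
Stable partition: {p1,p11} | {p7} | {p2,p3} | {p10} | {p6} | {p5} | {p9} — 7 equivalence classes.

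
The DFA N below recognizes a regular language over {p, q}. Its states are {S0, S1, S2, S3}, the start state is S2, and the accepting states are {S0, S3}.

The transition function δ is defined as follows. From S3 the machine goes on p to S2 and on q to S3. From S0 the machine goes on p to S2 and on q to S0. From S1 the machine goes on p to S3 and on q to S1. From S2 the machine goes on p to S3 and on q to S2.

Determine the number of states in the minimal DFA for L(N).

2

States {S0,S1} cannot be reached from the start state, so discard them.
Initial partition by acceptance: {S3} | {S2}.
The partition is now stable with 2 blocks: {S3} | {S2}.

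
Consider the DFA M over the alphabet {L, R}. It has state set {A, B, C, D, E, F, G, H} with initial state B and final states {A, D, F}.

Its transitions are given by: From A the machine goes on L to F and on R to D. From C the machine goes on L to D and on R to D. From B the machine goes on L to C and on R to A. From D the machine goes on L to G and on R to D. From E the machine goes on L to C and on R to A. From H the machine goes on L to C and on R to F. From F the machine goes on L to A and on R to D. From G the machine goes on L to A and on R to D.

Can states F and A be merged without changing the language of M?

Yes

First remove the unreachable states {E,H}; 6 states remain.
Start with accepting vs non-accepting: {A,D,F} | {B,C,G}.
Refine {A,D,F} on symbol L: members go to different blocks, giving {A,F} and {D}.
Split {B,C,G} by δ(·,L) → {B} and {C} and {G}.
Stable partition: {A,F} | {B} | {D} | {C} | {G} — 5 equivalence classes.
F and A lie in the same block of the stable partition, so they are equivalent — no string distinguishes them.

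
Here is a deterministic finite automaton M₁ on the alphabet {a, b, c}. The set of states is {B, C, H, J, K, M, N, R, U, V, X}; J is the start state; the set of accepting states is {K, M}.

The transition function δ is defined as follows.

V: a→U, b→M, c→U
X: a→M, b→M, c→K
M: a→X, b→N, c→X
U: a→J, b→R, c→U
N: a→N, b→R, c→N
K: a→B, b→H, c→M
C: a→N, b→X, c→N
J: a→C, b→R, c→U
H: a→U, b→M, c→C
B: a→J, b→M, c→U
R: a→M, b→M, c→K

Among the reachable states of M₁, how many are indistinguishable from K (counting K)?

States {V} cannot be reached from the start state, so discard them.
Start with accepting vs non-accepting: {K,M} | {B,C,H,J,N,R,U,X}.
Refine {K,M} on symbol c: members go to different blocks, giving {M} and {K}.
Refine {B,C,H,J,N,R,U,X} on symbol a: members go to different blocks, giving {B,C,H,J,N,U} and {R,X}.
On input b, block {B,C,H,J,N,U} splits into {C,J,N,U} and {B,H}.
The partition is now stable with 5 blocks: {M} | {C,J,N,U} | {K} | {R,X} | {B,H}.
The equivalence class containing K is {K}, of size 1.

1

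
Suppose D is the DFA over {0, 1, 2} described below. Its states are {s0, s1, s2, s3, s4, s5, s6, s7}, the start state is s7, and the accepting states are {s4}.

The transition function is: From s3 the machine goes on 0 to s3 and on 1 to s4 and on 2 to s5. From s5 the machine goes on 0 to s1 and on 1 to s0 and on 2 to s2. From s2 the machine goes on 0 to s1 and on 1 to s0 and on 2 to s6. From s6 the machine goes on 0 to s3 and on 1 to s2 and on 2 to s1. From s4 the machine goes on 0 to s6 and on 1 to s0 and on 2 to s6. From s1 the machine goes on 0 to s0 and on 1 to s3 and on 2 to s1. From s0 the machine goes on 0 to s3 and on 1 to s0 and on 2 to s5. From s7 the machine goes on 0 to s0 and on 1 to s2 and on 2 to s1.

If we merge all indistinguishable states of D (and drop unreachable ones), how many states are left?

Start with accepting vs non-accepting: {s4} | {s0,s1,s2,s3,s5,s6,s7}.
Refine {s0,s1,s2,s3,s5,s6,s7} on symbol 1: members go to different blocks, giving {s0,s1,s2,s5,s6,s7} and {s3}.
On input 0, block {s0,s1,s2,s5,s6,s7} splits into {s1,s2,s5,s7} and {s0,s6}.
Split {s1,s2,s5,s7} by δ(·,0) → {s1,s7} and {s2,s5}.
Split {s1,s7} by δ(·,1) → {s1} and {s7}.
On input 1, block {s0,s6} splits into {s0} and {s6}.
Split {s2,s5} by δ(·,2) → {s2} and {s5}.
No further refinement is possible. Final partition (8 blocks): {s4} | {s1} | {s3} | {s0} | {s2} | {s7} | {s6} | {s5}.

8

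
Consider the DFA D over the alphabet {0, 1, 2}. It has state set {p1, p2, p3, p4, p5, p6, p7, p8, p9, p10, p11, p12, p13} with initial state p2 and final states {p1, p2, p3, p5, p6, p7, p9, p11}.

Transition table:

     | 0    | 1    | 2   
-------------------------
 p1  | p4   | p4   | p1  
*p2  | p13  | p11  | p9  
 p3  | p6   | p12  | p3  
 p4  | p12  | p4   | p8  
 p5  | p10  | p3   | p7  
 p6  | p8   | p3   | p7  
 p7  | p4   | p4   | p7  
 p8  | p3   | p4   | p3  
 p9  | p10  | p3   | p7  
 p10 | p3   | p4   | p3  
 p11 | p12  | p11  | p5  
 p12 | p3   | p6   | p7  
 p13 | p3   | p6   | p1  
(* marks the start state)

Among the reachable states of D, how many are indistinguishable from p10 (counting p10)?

2

Initial partition by acceptance: {p1,p2,p3,p5,p6,p7,p9,p11} | {p4,p8,p10,p12,p13}.
Refine {p1,p2,p3,p5,p6,p7,p9,p11} on symbol 0: members go to different blocks, giving {p1,p2,p5,p6,p7,p9,p11} and {p3}.
Split {p1,p2,p5,p6,p7,p9,p11} by δ(·,1) → {p5,p6,p9} and {p1,p7} and {p2,p11}.
On input 0, block {p4,p8,p10,p12,p13} splits into {p8,p10,p12,p13} and {p4}.
Split {p8,p10,p12,p13} by δ(·,1) → {p8,p10} and {p12,p13}.
Stable partition: {p5,p6,p9} | {p8,p10} | {p3} | {p1,p7} | {p2,p11} | {p4} | {p12,p13} — 7 equivalence classes.
The equivalence class containing p10 is {p8,p10}, of size 2.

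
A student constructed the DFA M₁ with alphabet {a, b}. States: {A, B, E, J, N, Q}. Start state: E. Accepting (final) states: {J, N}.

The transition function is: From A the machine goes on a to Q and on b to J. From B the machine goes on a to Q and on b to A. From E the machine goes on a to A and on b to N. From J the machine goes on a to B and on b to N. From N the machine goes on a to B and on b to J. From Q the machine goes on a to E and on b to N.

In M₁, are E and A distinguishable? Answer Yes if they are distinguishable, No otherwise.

Every state is reachable, so we keep all 6.
Start with accepting vs non-accepting: {J,N} | {A,B,E,Q}.
Split {A,B,E,Q} by δ(·,b) → {A,E,Q} and {B}.
No further refinement is possible. Final partition (3 blocks): {J,N} | {A,E,Q} | {B}.
E and A lie in the same block of the stable partition, so they are equivalent — no string distinguishes them.

No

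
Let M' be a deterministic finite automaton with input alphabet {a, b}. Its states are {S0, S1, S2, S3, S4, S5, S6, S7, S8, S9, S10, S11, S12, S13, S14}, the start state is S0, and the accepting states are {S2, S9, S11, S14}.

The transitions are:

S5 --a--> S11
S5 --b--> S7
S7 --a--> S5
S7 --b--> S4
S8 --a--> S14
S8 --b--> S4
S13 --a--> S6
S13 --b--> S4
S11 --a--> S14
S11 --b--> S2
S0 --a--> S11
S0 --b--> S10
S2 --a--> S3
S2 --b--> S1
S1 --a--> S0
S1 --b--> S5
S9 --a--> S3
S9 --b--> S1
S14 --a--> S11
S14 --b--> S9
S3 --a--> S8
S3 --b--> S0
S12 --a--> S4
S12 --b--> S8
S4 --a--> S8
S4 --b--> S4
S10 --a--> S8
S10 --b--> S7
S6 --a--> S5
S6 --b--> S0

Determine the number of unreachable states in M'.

3

BFS from S0 reaches {S0, S1, S2, S3, S4, S5, S7, S8, S9, S10, S11, S14}; the 3 state(s) S6, S12, S13 are never visited.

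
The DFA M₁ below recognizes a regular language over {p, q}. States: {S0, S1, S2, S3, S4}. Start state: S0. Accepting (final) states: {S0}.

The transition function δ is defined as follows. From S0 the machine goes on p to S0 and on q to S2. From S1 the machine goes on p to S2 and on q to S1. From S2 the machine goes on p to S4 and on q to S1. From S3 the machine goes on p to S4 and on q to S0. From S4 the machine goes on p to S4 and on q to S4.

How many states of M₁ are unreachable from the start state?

No path from S0 leads to S3; the other 4 states are all reachable.

1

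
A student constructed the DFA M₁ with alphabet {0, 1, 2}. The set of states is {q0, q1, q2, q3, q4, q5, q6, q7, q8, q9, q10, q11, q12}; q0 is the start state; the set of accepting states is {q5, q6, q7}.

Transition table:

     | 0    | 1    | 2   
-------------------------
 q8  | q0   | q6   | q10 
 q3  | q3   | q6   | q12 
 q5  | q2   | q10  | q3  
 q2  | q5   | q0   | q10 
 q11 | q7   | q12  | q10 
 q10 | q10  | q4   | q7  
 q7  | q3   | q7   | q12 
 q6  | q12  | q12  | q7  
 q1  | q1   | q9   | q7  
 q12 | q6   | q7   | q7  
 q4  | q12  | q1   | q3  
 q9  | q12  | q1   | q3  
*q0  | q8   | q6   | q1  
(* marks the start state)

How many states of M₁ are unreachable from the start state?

No path from q0 leads to q2, q5, q11; the other 10 states are all reachable.

3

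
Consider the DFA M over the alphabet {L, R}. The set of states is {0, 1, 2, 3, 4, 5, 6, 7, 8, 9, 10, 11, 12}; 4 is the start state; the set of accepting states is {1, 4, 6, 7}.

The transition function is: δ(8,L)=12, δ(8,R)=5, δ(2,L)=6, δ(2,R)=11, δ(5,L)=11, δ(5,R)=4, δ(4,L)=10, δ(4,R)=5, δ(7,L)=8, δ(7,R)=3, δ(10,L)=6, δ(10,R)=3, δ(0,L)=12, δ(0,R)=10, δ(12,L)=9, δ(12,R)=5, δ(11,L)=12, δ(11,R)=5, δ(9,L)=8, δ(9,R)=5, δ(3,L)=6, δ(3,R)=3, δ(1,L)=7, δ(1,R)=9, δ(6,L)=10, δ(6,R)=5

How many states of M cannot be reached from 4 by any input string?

4

Starting at 4 and following transitions, the reachable set is {3, 4, 5, 6, 8, 9, 10, 11, 12}. That leaves 0, 1, 2, 7 unreachable — 4 in total.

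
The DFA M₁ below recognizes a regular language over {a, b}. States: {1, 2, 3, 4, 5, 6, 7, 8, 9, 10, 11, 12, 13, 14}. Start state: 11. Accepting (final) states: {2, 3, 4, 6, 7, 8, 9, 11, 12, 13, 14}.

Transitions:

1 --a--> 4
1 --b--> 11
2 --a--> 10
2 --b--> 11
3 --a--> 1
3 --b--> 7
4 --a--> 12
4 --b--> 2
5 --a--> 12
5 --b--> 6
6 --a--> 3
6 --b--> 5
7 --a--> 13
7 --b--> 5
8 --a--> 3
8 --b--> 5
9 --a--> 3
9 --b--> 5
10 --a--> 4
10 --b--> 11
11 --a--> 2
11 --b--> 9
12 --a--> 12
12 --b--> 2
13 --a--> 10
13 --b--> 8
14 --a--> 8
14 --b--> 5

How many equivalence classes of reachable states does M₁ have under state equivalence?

7

States {14} cannot be reached from the start state, so discard them.
Initial partition by acceptance: {2,3,4,6,7,8,9,11,12,13} | {1,5,10}.
Refine {2,3,4,6,7,8,9,11,12,13} on symbol a: members go to different blocks, giving {4,6,7,8,9,11,12} and {2,3,13}.
Refine {4,6,7,8,9,11,12} on symbol a: members go to different blocks, giving {6,7,8,9,11} and {4,12}.
Refine {6,7,8,9,11} on symbol b: members go to different blocks, giving {6,7,8,9} and {11}.
Refine {1,5,10} on symbol b: members go to different blocks, giving {1,10} and {5}.
Split {2,3,13} by δ(·,b) → {3,13} and {2}.
Stable partition: {6,7,8,9} | {1,10} | {3,13} | {4,12} | {11} | {5} | {2} — 7 equivalence classes.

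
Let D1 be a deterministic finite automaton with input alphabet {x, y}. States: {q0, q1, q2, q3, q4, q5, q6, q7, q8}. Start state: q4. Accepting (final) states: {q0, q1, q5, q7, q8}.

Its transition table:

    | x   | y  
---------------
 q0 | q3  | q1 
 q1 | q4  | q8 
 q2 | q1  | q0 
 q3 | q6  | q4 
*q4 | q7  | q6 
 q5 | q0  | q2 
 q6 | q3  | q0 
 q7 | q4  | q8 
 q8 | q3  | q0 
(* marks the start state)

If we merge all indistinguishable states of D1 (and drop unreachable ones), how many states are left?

6

First remove the unreachable states {q2,q5}; 7 states remain.
Initial partition by acceptance: {q0,q1,q7,q8} | {q3,q4,q6}.
On input x, block {q3,q4,q6} splits into {q3,q6} and {q4}.
Refine {q0,q1,q7,q8} on symbol x: members go to different blocks, giving {q0,q8} and {q1,q7}.
Split {q0,q8} by δ(·,y) → {q0} and {q8}.
Split {q3,q6} by δ(·,y) → {q3} and {q6}.
No further refinement is possible. Final partition (6 blocks): {q0} | {q3} | {q4} | {q1,q7} | {q8} | {q6}.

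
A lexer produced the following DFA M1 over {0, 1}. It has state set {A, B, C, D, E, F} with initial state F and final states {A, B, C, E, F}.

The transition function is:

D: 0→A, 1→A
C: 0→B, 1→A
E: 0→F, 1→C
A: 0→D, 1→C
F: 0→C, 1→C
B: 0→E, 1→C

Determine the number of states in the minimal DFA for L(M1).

6

Every state is reachable, so we keep all 6.
Start with accepting vs non-accepting: {A,B,C,E,F} | {D}.
Refine {A,B,C,E,F} on symbol 0: members go to different blocks, giving {B,C,E,F} and {A}.
On input 1, block {B,C,E,F} splits into {B,E,F} and {C}.
Split {B,E,F} by δ(·,0) → {B,E} and {F}.
Refine {B,E} on symbol 0: members go to different blocks, giving {B} and {E}.
Stable partition: {B} | {D} | {A} | {C} | {F} | {E} — 6 equivalence classes.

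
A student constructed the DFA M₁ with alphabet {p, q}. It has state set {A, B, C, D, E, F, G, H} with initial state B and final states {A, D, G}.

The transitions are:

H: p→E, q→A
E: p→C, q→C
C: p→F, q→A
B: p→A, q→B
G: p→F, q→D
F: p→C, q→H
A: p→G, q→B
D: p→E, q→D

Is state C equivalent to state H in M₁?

Yes

All states are reachable from the start state.
P0 = {A,D,G} | {B,C,E,F,H}.
On input p, block {A,D,G} splits into {D,G} and {A}.
Refine {B,C,E,F,H} on symbol p: members go to different blocks, giving {C,E,F,H} and {B}.
On input q, block {C,E,F,H} splits into {C,H} and {E,F}.
Stable partition: {D,G} | {C,H} | {A} | {B} | {E,F} — 5 equivalence classes.
C and H lie in the same block of the stable partition, so they are equivalent — no string distinguishes them.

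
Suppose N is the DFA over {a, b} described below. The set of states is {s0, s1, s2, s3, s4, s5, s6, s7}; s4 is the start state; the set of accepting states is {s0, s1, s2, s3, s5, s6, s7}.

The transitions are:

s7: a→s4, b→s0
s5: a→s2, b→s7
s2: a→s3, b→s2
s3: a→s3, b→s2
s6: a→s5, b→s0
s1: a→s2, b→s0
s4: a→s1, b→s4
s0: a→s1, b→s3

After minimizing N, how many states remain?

States {s5,s6,s7} cannot be reached from the start state, so discard them.
Initial partition by acceptance: {s0,s1,s2,s3} | {s4}.
Stable partition: {s0,s1,s2,s3} | {s4} — 2 equivalence classes.

2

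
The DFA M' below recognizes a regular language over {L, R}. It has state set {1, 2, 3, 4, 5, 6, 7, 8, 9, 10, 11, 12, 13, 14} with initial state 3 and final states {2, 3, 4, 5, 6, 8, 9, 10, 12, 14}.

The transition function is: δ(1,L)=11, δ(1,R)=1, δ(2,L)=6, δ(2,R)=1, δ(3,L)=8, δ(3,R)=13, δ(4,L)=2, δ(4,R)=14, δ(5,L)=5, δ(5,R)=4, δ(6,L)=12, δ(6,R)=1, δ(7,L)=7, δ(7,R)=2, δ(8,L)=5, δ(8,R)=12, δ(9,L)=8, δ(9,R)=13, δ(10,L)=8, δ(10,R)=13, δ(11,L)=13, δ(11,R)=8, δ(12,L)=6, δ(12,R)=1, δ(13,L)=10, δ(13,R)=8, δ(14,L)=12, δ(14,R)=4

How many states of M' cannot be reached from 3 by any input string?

No path from 3 leads to 7, 9; the other 12 states are all reachable.

2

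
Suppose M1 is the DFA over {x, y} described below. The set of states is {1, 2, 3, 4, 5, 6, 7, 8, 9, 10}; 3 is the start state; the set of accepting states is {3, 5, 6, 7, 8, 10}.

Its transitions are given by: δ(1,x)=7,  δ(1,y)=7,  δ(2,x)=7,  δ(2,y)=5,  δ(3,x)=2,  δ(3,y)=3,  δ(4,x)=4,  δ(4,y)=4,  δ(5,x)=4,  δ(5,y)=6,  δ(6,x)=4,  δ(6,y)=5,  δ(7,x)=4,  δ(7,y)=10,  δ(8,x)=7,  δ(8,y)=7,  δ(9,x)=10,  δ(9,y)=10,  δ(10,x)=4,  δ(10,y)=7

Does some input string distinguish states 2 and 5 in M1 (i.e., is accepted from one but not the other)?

Yes

Reachable states from the start: {2,3,4,5,6,7,10}. Unreachable: {1,8,9} — drop them.
Start with accepting vs non-accepting: {3,5,6,7,10} | {2,4}.
On input x, block {2,4} splits into {2} and {4}.
Split {3,5,6,7,10} by δ(·,x) → {5,6,7,10} and {3}.
No further refinement is possible. Final partition (4 blocks): {5,6,7,10} | {2} | {4} | {3}.
2 and 5 end up in different blocks, so they are distinguishable. For instance, the string 'ε' is accepted from only 5.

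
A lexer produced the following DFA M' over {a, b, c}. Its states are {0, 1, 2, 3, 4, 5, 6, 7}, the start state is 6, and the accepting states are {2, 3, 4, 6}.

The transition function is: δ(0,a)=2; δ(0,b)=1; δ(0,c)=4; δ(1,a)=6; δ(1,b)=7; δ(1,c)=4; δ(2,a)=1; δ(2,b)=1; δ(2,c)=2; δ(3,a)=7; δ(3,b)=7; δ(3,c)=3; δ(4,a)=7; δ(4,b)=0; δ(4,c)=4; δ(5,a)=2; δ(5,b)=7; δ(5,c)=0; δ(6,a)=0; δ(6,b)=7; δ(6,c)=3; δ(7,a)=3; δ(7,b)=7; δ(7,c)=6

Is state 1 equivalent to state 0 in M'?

Yes

Reachable states from the start: {0,1,2,3,4,6,7}. Unreachable: {5} — drop them.
Initial partition by acceptance: {2,3,4,6} | {0,1,7}.
The partition is now stable with 2 blocks: {2,3,4,6} | {0,1,7}.
1 and 0 lie in the same block of the stable partition, so they are equivalent — no string distinguishes them.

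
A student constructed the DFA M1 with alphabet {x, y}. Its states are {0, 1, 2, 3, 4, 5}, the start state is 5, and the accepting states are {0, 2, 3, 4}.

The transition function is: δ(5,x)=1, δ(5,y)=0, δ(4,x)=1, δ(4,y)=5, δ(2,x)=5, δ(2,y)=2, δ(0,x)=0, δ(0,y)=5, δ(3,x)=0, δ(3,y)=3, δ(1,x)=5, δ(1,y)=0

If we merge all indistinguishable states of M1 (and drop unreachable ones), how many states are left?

2

First remove the unreachable states {2,3,4}; 3 states remain.
P0 = {0} | {1,5}.
The partition is now stable with 2 blocks: {0} | {1,5}.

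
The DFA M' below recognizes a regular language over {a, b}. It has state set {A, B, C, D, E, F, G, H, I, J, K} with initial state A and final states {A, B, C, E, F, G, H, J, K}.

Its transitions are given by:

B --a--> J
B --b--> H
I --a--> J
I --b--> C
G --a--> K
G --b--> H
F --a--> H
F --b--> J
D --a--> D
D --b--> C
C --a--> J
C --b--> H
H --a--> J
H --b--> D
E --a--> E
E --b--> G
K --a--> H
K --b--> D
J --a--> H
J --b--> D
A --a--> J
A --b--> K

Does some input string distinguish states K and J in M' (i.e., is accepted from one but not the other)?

No

First remove the unreachable states {B,E,F,G,I}; 6 states remain.
Initial partition by acceptance: {A,C,H,J,K} | {D}.
On input b, block {A,C,H,J,K} splits into {H,J,K} and {A,C}.
No further refinement is possible. Final partition (3 blocks): {H,J,K} | {D} | {A,C}.
K and J lie in the same block of the stable partition, so they are equivalent — no string distinguishes them.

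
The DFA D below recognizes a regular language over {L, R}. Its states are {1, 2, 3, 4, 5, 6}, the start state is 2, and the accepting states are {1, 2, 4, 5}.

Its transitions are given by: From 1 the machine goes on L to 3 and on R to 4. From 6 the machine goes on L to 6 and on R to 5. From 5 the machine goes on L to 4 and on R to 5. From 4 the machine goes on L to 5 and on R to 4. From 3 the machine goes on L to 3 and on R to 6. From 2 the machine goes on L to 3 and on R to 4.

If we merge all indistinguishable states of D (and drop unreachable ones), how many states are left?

4

First remove the unreachable states {1}; 5 states remain.
Initial partition by acceptance: {2,4,5} | {3,6}.
Refine {2,4,5} on symbol L: members go to different blocks, giving {4,5} and {2}.
On input R, block {3,6} splits into {3} and {6}.
The partition is now stable with 4 blocks: {4,5} | {3} | {2} | {6}.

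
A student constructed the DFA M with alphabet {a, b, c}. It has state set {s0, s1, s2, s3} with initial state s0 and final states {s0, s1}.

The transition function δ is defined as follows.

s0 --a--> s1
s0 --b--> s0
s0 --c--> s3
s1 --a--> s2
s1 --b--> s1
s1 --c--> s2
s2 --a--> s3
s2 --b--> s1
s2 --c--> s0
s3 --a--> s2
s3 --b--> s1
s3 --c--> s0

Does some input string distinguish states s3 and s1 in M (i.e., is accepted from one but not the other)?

All states are reachable from the start state.
Start with accepting vs non-accepting: {s0,s1} | {s2,s3}.
Split {s0,s1} by δ(·,a) → {s0} and {s1}.
Stable partition: {s0} | {s2,s3} | {s1} — 3 equivalence classes.
s3 and s1 end up in different blocks, so they are distinguishable. For instance, the string 'ε' is accepted from only s1.

Yes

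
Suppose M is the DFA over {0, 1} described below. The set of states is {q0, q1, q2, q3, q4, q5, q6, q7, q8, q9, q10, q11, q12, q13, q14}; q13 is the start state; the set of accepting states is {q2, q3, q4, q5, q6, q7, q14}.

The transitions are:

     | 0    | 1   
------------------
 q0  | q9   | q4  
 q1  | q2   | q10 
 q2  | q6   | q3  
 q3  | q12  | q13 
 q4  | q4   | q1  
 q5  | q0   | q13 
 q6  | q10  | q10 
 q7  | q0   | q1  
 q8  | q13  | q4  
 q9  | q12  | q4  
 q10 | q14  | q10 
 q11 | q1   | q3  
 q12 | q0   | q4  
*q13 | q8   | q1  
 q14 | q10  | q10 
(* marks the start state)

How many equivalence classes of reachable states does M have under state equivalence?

First remove the unreachable states {q5,q7,q11}; 12 states remain.
Start with accepting vs non-accepting: {q2,q3,q4,q6,q14} | {q0,q1,q8,q9,q10,q12,q13}.
Split {q2,q3,q4,q6,q14} by δ(·,0) → {q3,q6,q14} and {q2,q4}.
Refine {q0,q1,q8,q9,q10,q12,q13} on symbol 0: members go to different blocks, giving {q0,q8,q9,q12,q13} and {q1} and {q10}.
Refine {q3,q6,q14} on symbol 0: members go to different blocks, giving {q6,q14} and {q3}.
Split {q0,q8,q9,q12,q13} by δ(·,1) → {q0,q8,q9,q12} and {q13}.
Refine {q0,q8,q9,q12} on symbol 0: members go to different blocks, giving {q0,q9,q12} and {q8}.
On input 0, block {q2,q4} splits into {q2} and {q4}.
The partition is now stable with 9 blocks: {q6,q14} | {q0,q9,q12} | {q2} | {q1} | {q10} | {q3} | {q13} | {q8} | {q4}.

9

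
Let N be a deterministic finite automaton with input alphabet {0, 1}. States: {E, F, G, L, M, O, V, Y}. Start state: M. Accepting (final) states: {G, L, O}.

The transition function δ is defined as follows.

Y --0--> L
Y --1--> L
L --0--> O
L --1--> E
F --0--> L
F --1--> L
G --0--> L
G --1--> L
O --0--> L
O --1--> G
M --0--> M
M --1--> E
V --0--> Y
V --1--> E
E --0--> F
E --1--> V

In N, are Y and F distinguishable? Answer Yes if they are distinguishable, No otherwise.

Every state is reachable, so we keep all 8.
Initial partition by acceptance: {G,L,O} | {E,F,M,V,Y}.
On input 1, block {G,L,O} splits into {G,O} and {L}.
On input 1, block {G,O} splits into {O} and {G}.
Refine {E,F,M,V,Y} on symbol 0: members go to different blocks, giving {E,M,V} and {F,Y}.
Refine {E,M,V} on symbol 0: members go to different blocks, giving {E,V} and {M}.
No further refinement is possible. Final partition (6 blocks): {O} | {E,V} | {L} | {G} | {F,Y} | {M}.
Y and F lie in the same block of the stable partition, so they are equivalent — no string distinguishes them.

No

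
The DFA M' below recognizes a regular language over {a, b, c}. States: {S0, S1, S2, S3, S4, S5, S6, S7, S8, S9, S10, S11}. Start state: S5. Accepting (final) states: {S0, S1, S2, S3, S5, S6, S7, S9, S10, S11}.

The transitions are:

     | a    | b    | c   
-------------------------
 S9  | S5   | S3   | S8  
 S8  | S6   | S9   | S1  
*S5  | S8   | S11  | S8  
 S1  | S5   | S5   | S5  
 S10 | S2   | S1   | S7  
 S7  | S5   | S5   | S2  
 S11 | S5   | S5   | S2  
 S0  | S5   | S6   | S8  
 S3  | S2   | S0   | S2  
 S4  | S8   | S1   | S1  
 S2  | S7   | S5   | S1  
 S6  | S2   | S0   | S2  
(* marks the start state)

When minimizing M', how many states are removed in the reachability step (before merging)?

BFS from S5 reaches {S0, S1, S2, S3, S5, S6, S7, S8, S9, S11}; the 2 state(s) S4, S10 are never visited.

2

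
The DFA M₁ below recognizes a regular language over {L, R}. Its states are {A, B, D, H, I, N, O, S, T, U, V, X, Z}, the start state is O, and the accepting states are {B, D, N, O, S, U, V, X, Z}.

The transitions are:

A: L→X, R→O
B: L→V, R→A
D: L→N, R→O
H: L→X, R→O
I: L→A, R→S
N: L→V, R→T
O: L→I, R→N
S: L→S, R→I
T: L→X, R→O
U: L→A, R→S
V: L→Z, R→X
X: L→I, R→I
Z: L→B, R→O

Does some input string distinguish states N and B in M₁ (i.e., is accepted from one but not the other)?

No

States {D,H,U} cannot be reached from the start state, so discard them.
Start with accepting vs non-accepting: {B,N,O,S,V,X,Z} | {A,I,T}.
Split {B,N,O,S,V,X,Z} by δ(·,L) → {B,N,S,V,Z} and {O,X}.
Split {B,N,S,V,Z} by δ(·,R) → {B,N,S} and {V,Z}.
On input L, block {B,N,S} splits into {B,N} and {S}.
Split {A,I,T} by δ(·,L) → {A,T} and {I}.
Refine {O,X} on symbol R: members go to different blocks, giving {O} and {X}.
Split {V,Z} by δ(·,L) → {V} and {Z}.
No further refinement is possible. Final partition (8 blocks): {B,N} | {A,T} | {O} | {V} | {S} | {I} | {X} | {Z}.
N and B lie in the same block of the stable partition, so they are equivalent — no string distinguishes them.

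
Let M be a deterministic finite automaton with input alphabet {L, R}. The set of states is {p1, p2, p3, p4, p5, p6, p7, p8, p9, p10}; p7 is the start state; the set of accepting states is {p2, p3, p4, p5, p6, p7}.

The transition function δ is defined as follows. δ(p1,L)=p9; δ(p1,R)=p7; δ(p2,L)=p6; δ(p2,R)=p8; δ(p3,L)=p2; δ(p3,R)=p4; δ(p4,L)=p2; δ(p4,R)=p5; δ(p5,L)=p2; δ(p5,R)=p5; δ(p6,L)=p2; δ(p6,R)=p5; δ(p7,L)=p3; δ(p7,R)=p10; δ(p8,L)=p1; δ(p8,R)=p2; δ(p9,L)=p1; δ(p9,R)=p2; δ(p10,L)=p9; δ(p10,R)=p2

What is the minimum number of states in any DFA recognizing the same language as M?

3

Every state is reachable, so we keep all 10.
Start with accepting vs non-accepting: {p2,p3,p4,p5,p6,p7} | {p1,p8,p9,p10}.
Refine {p2,p3,p4,p5,p6,p7} on symbol R: members go to different blocks, giving {p3,p4,p5,p6} and {p2,p7}.
No further refinement is possible. Final partition (3 blocks): {p3,p4,p5,p6} | {p1,p8,p9,p10} | {p2,p7}.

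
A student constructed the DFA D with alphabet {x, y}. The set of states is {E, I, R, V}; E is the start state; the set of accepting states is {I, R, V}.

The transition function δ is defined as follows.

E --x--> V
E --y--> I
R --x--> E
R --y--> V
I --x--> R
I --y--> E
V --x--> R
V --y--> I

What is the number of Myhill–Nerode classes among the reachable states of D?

4

All states are reachable from the start state.
Initial partition by acceptance: {I,R,V} | {E}.
Split {I,R,V} by δ(·,x) → {I,V} and {R}.
On input y, block {I,V} splits into {V} and {I}.
The partition is now stable with 4 blocks: {V} | {E} | {R} | {I}.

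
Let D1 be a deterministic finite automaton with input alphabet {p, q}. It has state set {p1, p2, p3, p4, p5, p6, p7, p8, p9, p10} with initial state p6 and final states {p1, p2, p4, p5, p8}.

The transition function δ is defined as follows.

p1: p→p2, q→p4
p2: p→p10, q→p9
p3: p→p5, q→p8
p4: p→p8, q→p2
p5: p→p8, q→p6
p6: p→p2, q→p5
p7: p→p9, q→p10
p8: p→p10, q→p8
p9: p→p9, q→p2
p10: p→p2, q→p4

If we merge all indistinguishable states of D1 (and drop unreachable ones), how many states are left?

7

First remove the unreachable states {p1,p3,p7}; 7 states remain.
Initial partition by acceptance: {p2,p4,p5,p8} | {p6,p9,p10}.
On input p, block {p2,p4,p5,p8} splits into {p2,p8} and {p4,p5}.
Refine {p2,p8} on symbol q: members go to different blocks, giving {p2} and {p8}.
On input p, block {p6,p9,p10} splits into {p6,p10} and {p9}.
On input q, block {p4,p5} splits into {p4} and {p5}.
Split {p6,p10} by δ(·,q) → {p6} and {p10}.
The partition is now stable with 7 blocks: {p2} | {p6} | {p4} | {p8} | {p9} | {p5} | {p10}.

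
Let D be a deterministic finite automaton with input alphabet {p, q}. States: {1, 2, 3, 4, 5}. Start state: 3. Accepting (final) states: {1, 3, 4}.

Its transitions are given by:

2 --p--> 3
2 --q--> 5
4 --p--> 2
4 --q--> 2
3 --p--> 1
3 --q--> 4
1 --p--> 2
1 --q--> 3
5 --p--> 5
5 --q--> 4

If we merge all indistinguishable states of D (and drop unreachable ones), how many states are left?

5

All states are reachable from the start state.
Start with accepting vs non-accepting: {1,3,4} | {2,5}.
Split {1,3,4} by δ(·,p) → {1,4} and {3}.
Refine {1,4} on symbol q: members go to different blocks, giving {1} and {4}.
Split {2,5} by δ(·,p) → {2} and {5}.
Stable partition: {1} | {2} | {3} | {4} | {5} — 5 equivalence classes.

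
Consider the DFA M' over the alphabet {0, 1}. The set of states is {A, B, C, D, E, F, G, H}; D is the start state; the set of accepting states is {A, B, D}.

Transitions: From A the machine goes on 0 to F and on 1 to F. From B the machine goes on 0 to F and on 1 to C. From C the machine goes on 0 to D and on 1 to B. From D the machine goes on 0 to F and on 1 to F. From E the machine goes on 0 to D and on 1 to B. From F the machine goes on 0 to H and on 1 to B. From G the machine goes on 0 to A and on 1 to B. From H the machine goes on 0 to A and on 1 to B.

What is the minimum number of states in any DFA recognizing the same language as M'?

4

States {E,G} cannot be reached from the start state, so discard them.
Start with accepting vs non-accepting: {A,B,D} | {C,F,H}.
Refine {C,F,H} on symbol 0: members go to different blocks, giving {C,H} and {F}.
On input 1, block {A,B,D} splits into {A,D} and {B}.
No further refinement is possible. Final partition (4 blocks): {A,D} | {C,H} | {F} | {B}.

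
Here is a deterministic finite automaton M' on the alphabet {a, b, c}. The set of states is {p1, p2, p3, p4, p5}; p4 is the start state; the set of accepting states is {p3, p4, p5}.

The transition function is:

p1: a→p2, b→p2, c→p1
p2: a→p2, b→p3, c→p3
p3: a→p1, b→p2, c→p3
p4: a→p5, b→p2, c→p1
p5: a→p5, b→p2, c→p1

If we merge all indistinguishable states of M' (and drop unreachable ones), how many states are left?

4

All states are reachable from the start state.
Start with accepting vs non-accepting: {p3,p4,p5} | {p1,p2}.
On input a, block {p3,p4,p5} splits into {p4,p5} and {p3}.
Refine {p1,p2} on symbol b: members go to different blocks, giving {p1} and {p2}.
No further refinement is possible. Final partition (4 blocks): {p4,p5} | {p1} | {p3} | {p2}.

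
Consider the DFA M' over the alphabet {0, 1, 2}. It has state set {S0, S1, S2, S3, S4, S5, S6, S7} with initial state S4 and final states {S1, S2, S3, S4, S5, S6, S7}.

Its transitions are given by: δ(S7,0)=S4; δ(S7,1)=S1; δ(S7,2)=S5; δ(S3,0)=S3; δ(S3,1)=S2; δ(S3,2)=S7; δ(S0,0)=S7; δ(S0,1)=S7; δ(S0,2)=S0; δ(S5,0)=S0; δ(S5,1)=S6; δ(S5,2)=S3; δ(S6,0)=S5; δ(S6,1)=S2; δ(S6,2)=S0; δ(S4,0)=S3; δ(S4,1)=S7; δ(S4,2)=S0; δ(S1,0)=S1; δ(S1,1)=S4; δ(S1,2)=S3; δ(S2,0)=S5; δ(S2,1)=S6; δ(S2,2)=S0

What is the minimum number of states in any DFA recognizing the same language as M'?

7

Every state is reachable, so we keep all 8.
P0 = {S1,S2,S3,S4,S5,S6,S7} | {S0}.
Refine {S1,S2,S3,S4,S5,S6,S7} on symbol 0: members go to different blocks, giving {S1,S2,S3,S4,S6,S7} and {S5}.
On input 0, block {S1,S2,S3,S4,S6,S7} splits into {S1,S3,S4,S7} and {S2,S6}.
On input 1, block {S1,S3,S4,S7} splits into {S1,S4,S7} and {S3}.
Split {S1,S4,S7} by δ(·,0) → {S1,S7} and {S4}.
On input 0, block {S1,S7} splits into {S1} and {S7}.
No further refinement is possible. Final partition (7 blocks): {S1} | {S0} | {S5} | {S2,S6} | {S3} | {S4} | {S7}.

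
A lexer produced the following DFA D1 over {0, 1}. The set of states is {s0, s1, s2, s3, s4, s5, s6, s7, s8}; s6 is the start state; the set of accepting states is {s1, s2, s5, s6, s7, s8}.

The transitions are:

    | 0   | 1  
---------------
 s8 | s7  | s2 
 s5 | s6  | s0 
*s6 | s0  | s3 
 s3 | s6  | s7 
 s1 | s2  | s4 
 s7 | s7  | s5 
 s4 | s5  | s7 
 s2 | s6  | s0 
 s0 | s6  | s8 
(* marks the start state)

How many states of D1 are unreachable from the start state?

2

Starting at s6 and following transitions, the reachable set is {s0, s2, s3, s5, s6, s7, s8}. That leaves s1, s4 unreachable — 2 in total.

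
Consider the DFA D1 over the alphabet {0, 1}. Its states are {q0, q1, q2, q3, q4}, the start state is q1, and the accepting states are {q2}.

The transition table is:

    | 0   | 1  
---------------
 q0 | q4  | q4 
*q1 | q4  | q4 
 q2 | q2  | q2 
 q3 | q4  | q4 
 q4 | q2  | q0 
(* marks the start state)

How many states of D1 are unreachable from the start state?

BFS from q1 reaches {q0, q1, q2, q4}; the 1 state(s) q3 are never visited.

1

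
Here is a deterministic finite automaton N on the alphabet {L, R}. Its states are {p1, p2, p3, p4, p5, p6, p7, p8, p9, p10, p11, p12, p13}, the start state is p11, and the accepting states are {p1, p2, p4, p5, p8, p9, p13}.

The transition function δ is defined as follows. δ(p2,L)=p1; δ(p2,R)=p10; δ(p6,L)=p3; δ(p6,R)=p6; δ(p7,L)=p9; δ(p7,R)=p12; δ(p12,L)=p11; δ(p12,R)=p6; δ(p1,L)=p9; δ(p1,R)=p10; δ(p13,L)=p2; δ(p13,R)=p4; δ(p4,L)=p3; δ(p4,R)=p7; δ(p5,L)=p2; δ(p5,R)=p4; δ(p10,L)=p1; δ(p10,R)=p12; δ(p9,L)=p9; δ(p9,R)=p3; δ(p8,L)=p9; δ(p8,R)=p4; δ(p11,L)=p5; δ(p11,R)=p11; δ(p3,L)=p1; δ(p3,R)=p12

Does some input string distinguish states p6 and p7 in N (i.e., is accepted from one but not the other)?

First remove the unreachable states {p8,p13}; 11 states remain.
Initial partition by acceptance: {p1,p2,p4,p5,p9} | {p3,p6,p7,p10,p11,p12}.
Refine {p1,p2,p4,p5,p9} on symbol L: members go to different blocks, giving {p1,p2,p5,p9} and {p4}.
On input R, block {p1,p2,p5,p9} splits into {p1,p2,p9} and {p5}.
On input L, block {p3,p6,p7,p10,p11,p12} splits into {p3,p7,p10} and {p6,p12} and {p11}.
Refine {p6,p12} on symbol L: members go to different blocks, giving {p6} and {p12}.
The partition is now stable with 7 blocks: {p1,p2,p9} | {p3,p7,p10} | {p4} | {p5} | {p6} | {p11} | {p12}.
p6 and p7 end up in different blocks, so they are distinguishable. For instance, the string 'L' is accepted from only p7.

Yes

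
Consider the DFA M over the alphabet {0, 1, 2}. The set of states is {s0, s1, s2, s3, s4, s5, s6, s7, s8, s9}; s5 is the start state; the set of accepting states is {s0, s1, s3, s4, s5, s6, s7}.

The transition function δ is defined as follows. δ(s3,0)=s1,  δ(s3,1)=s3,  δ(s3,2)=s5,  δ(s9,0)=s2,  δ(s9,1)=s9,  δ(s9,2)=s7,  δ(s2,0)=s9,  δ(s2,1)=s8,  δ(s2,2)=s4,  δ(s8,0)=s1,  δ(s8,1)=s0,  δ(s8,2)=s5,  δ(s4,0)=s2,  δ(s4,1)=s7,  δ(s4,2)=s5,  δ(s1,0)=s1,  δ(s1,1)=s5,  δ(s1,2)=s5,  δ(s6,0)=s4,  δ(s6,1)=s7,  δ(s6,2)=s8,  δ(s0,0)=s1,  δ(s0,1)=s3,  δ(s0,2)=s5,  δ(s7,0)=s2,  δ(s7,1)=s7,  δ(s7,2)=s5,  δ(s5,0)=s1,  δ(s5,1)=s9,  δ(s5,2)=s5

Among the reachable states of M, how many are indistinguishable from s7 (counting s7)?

First remove the unreachable states {s6}; 9 states remain.
Initial partition by acceptance: {s0,s1,s3,s4,s5,s7} | {s2,s8,s9}.
Refine {s0,s1,s3,s4,s5,s7} on symbol 0: members go to different blocks, giving {s0,s1,s3,s5} and {s4,s7}.
Refine {s0,s1,s3,s5} on symbol 1: members go to different blocks, giving {s0,s1,s3} and {s5}.
On input 1, block {s0,s1,s3} splits into {s0,s3} and {s1}.
Split {s2,s8,s9} by δ(·,0) → {s2,s9} and {s8}.
Refine {s2,s9} on symbol 1: members go to different blocks, giving {s2} and {s9}.
No further refinement is possible. Final partition (7 blocks): {s0,s3} | {s2} | {s4,s7} | {s5} | {s1} | {s8} | {s9}.
The equivalence class containing s7 is {s4,s7}, of size 2.

2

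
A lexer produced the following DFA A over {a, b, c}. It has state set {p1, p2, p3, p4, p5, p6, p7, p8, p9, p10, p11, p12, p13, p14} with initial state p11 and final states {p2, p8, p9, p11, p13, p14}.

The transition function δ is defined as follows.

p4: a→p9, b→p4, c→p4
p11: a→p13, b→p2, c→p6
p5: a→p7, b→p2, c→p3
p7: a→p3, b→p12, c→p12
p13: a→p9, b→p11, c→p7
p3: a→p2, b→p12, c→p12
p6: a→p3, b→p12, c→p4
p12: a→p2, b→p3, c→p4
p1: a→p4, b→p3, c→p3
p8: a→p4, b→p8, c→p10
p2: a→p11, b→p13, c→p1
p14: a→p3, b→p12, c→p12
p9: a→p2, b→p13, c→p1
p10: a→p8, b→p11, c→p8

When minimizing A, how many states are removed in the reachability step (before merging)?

4

BFS from p11 reaches {p1, p2, p3, p4, p6, p7, p9, p11, p12, p13}; the 4 state(s) p5, p8, p10, p14 are never visited.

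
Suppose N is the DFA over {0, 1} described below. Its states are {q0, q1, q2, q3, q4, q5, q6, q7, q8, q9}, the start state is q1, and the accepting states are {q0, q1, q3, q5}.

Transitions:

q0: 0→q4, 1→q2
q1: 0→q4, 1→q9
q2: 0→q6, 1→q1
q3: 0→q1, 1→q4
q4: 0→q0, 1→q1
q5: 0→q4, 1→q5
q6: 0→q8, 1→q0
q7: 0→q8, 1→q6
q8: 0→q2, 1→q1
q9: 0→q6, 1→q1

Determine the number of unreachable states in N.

Starting at q1 and following transitions, the reachable set is {q0, q1, q2, q4, q6, q8, q9}. That leaves q3, q5, q7 unreachable — 3 in total.

3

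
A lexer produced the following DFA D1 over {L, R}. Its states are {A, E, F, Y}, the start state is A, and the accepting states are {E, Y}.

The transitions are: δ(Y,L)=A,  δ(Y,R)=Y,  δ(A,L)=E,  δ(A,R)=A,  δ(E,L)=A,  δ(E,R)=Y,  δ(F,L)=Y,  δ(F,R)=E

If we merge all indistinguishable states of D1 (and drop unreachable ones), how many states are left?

Reachable states from the start: {A,E,Y}. Unreachable: {F} — drop them.
P0 = {E,Y} | {A}.
The partition is now stable with 2 blocks: {E,Y} | {A}.

2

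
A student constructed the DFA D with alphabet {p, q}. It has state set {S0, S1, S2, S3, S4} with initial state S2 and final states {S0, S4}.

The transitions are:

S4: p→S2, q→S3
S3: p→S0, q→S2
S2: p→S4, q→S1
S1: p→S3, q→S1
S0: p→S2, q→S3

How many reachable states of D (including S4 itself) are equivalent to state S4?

All states are reachable from the start state.
Initial partition by acceptance: {S0,S4} | {S1,S2,S3}.
Split {S1,S2,S3} by δ(·,p) → {S2,S3} and {S1}.
Refine {S2,S3} on symbol q: members go to different blocks, giving {S2} and {S3}.
Stable partition: {S0,S4} | {S2} | {S1} | {S3} — 4 equivalence classes.
State S4 belongs to the block {S0,S4}, which has 2 states.

2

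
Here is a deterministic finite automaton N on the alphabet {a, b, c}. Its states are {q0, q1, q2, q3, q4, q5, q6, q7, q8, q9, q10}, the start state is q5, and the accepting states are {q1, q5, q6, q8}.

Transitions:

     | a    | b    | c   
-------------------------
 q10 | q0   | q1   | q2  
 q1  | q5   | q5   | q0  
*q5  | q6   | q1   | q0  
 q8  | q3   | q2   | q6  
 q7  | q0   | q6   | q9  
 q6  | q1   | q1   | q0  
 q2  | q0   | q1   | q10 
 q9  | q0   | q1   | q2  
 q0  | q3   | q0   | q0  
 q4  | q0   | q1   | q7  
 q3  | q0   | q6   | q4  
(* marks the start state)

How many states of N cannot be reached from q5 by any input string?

BFS from q5 reaches {q0, q1, q2, q3, q4, q5, q6, q7, q9, q10}; the 1 state(s) q8 are never visited.

1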